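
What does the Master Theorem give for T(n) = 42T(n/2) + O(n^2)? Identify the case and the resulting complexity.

Master Theorem for T(n) = 42T(n/2) + O(n^2):

a = 42, b = 2, c = 2
log_b(a) = log_2(42) = 5.3923

Case 1: c = 2 < log_2(42) = 5.3923
T(n) = O(n^(log_2 42))

For T(n) = 42T(n/2) + O(n^2): log_2(42) = 5.3923. This is Case 1 of the Master Theorem (c < log_b(a), work dominated by leaves), giving O(n^(log_2 42)).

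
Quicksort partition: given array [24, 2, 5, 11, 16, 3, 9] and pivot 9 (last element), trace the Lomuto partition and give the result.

Lomuto partition with pivot = 9:

Initial array: [24, 2, 5, 11, 16, 3, 9]

arr[0]=24 > 9: no swap
arr[1]=2 <= 9: swap with position 0, array becomes [2, 24, 5, 11, 16, 3, 9]
arr[2]=5 <= 9: swap with position 1, array becomes [2, 5, 24, 11, 16, 3, 9]
arr[3]=11 > 9: no swap
arr[4]=16 > 9: no swap
arr[5]=3 <= 9: swap with position 2, array becomes [2, 5, 3, 11, 16, 24, 9]

Place pivot at position 3: [2, 5, 3, 9, 16, 24, 11]
Pivot position: 3

After partitioning with pivot 9, the array becomes [2, 5, 3, 9, 16, 24, 11]. The pivot is placed at index 3. All elements to the left of the pivot are <= 9, and all elements to the right are > 9.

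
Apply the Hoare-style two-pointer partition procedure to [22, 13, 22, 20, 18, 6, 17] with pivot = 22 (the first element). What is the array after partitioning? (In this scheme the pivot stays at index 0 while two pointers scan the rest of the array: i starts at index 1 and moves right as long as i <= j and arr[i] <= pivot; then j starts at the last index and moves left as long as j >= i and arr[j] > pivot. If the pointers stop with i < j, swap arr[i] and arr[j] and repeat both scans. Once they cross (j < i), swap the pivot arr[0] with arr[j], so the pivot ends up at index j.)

Hoare-style two-pointer partition with pivot = 22:

Initial array: [22, 13, 22, 20, 18, 6, 17]

Pointers start at i = 1, j = 6.
i ends at 7, j ends at 6: the pointers have crossed (j < i), so scanning stops.

Swap pivot arr[0] with arr[6] to place pivot at position 6: [17, 13, 22, 20, 18, 6, 22]
Pivot position: 6

After partitioning with pivot 22, the array becomes [17, 13, 22, 20, 18, 6, 22]. The pivot is placed at index 6. All elements to the left of the pivot are <= 22, and all elements to the right are > 22.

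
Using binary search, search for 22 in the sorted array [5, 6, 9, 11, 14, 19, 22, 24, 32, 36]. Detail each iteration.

Binary search for 22 in [5, 6, 9, 11, 14, 19, 22, 24, 32, 36]:

lo=0, hi=9, mid=4, arr[mid]=14 -> 14 < 22, search right half
lo=5, hi=9, mid=7, arr[mid]=24 -> 24 > 22, search left half
lo=5, hi=6, mid=5, arr[mid]=19 -> 19 < 22, search right half
lo=6, hi=6, mid=6, arr[mid]=22 -> Found target at index 6!

Binary search finds 22 at index 6 after 4 comparisons. The search repeatedly halves the search space by comparing with the middle element.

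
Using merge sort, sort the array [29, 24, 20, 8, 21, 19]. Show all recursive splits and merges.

Merge sort trace:

Split: [29, 24, 20, 8, 21, 19] -> [29, 24, 20] and [8, 21, 19]
  Split: [29, 24, 20] -> [29] and [24, 20]
    Split: [24, 20] -> [24] and [20]
    Merge: [24] + [20] -> [20, 24]
  Merge: [29] + [20, 24] -> [20, 24, 29]
  Split: [8, 21, 19] -> [8] and [21, 19]
    Split: [21, 19] -> [21] and [19]
    Merge: [21] + [19] -> [19, 21]
  Merge: [8] + [19, 21] -> [8, 19, 21]
Merge: [20, 24, 29] + [8, 19, 21] -> [8, 19, 20, 21, 24, 29]

Final sorted array: [8, 19, 20, 21, 24, 29]

The merge sort proceeds by recursively splitting the array and merging sorted halves.
After all merges, the sorted array is [8, 19, 20, 21, 24, 29].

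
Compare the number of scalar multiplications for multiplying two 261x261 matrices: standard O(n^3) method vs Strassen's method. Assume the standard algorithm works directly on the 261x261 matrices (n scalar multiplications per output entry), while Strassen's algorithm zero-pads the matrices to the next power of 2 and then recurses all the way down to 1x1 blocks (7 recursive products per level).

Matrix multiplication for 261x261 matrices:

Strassen's algorithm requires power-of-2 dimensions. Pad 261x261 to 512x512 (next power of 2).

Standard algorithm: 261^3 = 17779581 multiplications
Strassen's algorithm: 7^(log2(512)) = 7^9 = 40353607 multiplications
Difference: 17779581 - 40353607 = -22574026 (Strassen uses MORE here due to padding overhead — for small or just-over-power-of-2 n, padding can outweigh the per-level savings)

Standard: 17779581 multiplications (261^3). Strassen: 40353607 multiplications (7^9, after padding to 512x512). Strassen reduces 8 recursive multiplications to 7 at each level.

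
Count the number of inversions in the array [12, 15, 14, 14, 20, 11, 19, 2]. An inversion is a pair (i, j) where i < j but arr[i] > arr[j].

Finding inversions in [12, 15, 14, 14, 20, 11, 19, 2]:

(0, 5): arr[0]=12 > arr[5]=11
(0, 7): arr[0]=12 > arr[7]=2
(1, 2): arr[1]=15 > arr[2]=14
(1, 3): arr[1]=15 > arr[3]=14
(1, 5): arr[1]=15 > arr[5]=11
(1, 7): arr[1]=15 > arr[7]=2
(2, 5): arr[2]=14 > arr[5]=11
(2, 7): arr[2]=14 > arr[7]=2
(3, 5): arr[3]=14 > arr[5]=11
(3, 7): arr[3]=14 > arr[7]=2
(4, 5): arr[4]=20 > arr[5]=11
(4, 6): arr[4]=20 > arr[6]=19
(4, 7): arr[4]=20 > arr[7]=2
(5, 7): arr[5]=11 > arr[7]=2
(6, 7): arr[6]=19 > arr[7]=2

Total inversions: 15

The array has 15 inversion(s): (0,5), (0,7), (1,2), (1,3), (1,5), (1,7), (2,5), (2,7), (3,5), (3,7), (4,5), (4,6), (4,7), (5,7), (6,7). Each pair (i,j) satisfies i < j and arr[i] > arr[j].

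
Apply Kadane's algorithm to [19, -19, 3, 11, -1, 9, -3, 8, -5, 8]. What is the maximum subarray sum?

Using Kadane's algorithm on [19, -19, 3, 11, -1, 9, -3, 8, -5, 8]:

Scanning through the array:
Position 1 (value -19): max_ending_here = 0, max_so_far = 19
Position 2 (value 3): max_ending_here = 3, max_so_far = 19
Position 3 (value 11): max_ending_here = 14, max_so_far = 19
Position 4 (value -1): max_ending_here = 13, max_so_far = 19
Position 5 (value 9): max_ending_here = 22, max_so_far = 22
Position 6 (value -3): max_ending_here = 19, max_so_far = 22
Position 7 (value 8): max_ending_here = 27, max_so_far = 27
Position 8 (value -5): max_ending_here = 22, max_so_far = 27
Position 9 (value 8): max_ending_here = 30, max_so_far = 30

Maximum subarray: [19, -19, 3, 11, -1, 9, -3, 8, -5, 8]
Maximum sum: 30

The maximum subarray is [19, -19, 3, 11, -1, 9, -3, 8, -5, 8] with sum 30. This subarray runs from index 0 to index 9.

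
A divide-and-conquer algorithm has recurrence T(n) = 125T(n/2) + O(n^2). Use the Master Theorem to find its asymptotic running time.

Master Theorem for T(n) = 125T(n/2) + O(n^2):

a = 125, b = 2, c = 2
log_b(a) = log_2(125) = 6.9658

Case 1: c = 2 < log_2(125) = 6.9658
T(n) = O(n^(log_2 125))

For T(n) = 125T(n/2) + O(n^2): log_2(125) = 6.9658. This is Case 1 of the Master Theorem (c < log_b(a), work dominated by leaves), giving O(n^(log_2 125)).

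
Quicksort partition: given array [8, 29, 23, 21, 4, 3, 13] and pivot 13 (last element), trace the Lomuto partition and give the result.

Lomuto partition with pivot = 13:

Initial array: [8, 29, 23, 21, 4, 3, 13]

arr[0]=8 <= 13: swap with position 0, array becomes [8, 29, 23, 21, 4, 3, 13]
arr[1]=29 > 13: no swap
arr[2]=23 > 13: no swap
arr[3]=21 > 13: no swap
arr[4]=4 <= 13: swap with position 1, array becomes [8, 4, 23, 21, 29, 3, 13]
arr[5]=3 <= 13: swap with position 2, array becomes [8, 4, 3, 21, 29, 23, 13]

Place pivot at position 3: [8, 4, 3, 13, 29, 23, 21]
Pivot position: 3

After partitioning with pivot 13, the array becomes [8, 4, 3, 13, 29, 23, 21]. The pivot is placed at index 3. All elements to the left of the pivot are <= 13, and all elements to the right are > 13.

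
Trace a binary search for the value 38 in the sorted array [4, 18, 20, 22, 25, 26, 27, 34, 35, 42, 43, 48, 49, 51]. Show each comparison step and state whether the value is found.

Binary search for 38 in [4, 18, 20, 22, 25, 26, 27, 34, 35, 42, 43, 48, 49, 51]:

lo=0, hi=13, mid=6, arr[mid]=27 -> 27 < 38, search right half
lo=7, hi=13, mid=10, arr[mid]=43 -> 43 > 38, search left half
lo=7, hi=9, mid=8, arr[mid]=35 -> 35 < 38, search right half
lo=9, hi=9, mid=9, arr[mid]=42 -> 42 > 38, search left half
lo=9 > hi=8, target 38 not found

Binary search determines that 38 is not in the array after 4 comparisons. The search space was exhausted without finding the target.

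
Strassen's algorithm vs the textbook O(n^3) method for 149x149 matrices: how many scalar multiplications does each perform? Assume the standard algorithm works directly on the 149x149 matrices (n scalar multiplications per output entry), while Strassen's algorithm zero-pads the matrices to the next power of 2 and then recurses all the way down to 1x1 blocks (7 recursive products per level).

Matrix multiplication for 149x149 matrices:

Strassen's algorithm requires power-of-2 dimensions. Pad 149x149 to 256x256 (next power of 2).

Standard algorithm: 149^3 = 3307949 multiplications
Strassen's algorithm: 7^(log2(256)) = 7^8 = 5764801 multiplications
Difference: 3307949 - 5764801 = -2456852 (Strassen uses MORE here due to padding overhead — for small or just-over-power-of-2 n, padding can outweigh the per-level savings)

Standard: 3307949 multiplications (149^3). Strassen: 5764801 multiplications (7^8, after padding to 256x256). Strassen reduces 8 recursive multiplications to 7 at each level.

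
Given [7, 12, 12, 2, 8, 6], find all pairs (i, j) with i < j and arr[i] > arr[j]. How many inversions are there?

Finding inversions in [7, 12, 12, 2, 8, 6]:

(0, 3): arr[0]=7 > arr[3]=2
(0, 5): arr[0]=7 > arr[5]=6
(1, 3): arr[1]=12 > arr[3]=2
(1, 4): arr[1]=12 > arr[4]=8
(1, 5): arr[1]=12 > arr[5]=6
(2, 3): arr[2]=12 > arr[3]=2
(2, 4): arr[2]=12 > arr[4]=8
(2, 5): arr[2]=12 > arr[5]=6
(4, 5): arr[4]=8 > arr[5]=6

Total inversions: 9

The array has 9 inversion(s): (0,3), (0,5), (1,3), (1,4), (1,5), (2,3), (2,4), (2,5), (4,5). Each pair (i,j) satisfies i < j and arr[i] > arr[j].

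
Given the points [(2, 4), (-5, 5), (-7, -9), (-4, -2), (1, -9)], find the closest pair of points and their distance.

Computing all pairwise distances among 5 points:

d((2, 4), (-5, 5)) = 7.0711 <-- minimum
d((2, 4), (-7, -9)) = 15.8114
d((2, 4), (-4, -2)) = 8.4853
d((2, 4), (1, -9)) = 13.0384
d((-5, 5), (-7, -9)) = 14.1421
d((-5, 5), (-4, -2)) = 7.0711 <-- minimum
d((-5, 5), (1, -9)) = 15.2315
d((-7, -9), (-4, -2)) = 7.6158
d((-7, -9), (1, -9)) = 8.0
d((-4, -2), (1, -9)) = 8.6023

Minimum distance: 7.0711 (tie among 2 pairs: (2, 4) and (-5, 5); (-5, 5) and (-4, -2))

The minimum Euclidean distance is 7.0711. There is a tie: 2 pairs achieve this minimum — (2, 4) and (-5, 5); (-5, 5) and (-4, -2). Any of these is a valid closest pair. For 5 points, brute-force pairwise comparison is shown above. For large n, the divide-and-conquer algorithm (sort by x, recurse on halves, check the dividing strip) achieves O(n log n).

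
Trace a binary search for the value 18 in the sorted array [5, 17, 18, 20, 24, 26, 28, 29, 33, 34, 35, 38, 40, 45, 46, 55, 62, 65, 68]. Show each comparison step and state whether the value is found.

Binary search for 18 in [5, 17, 18, 20, 24, 26, 28, 29, 33, 34, 35, 38, 40, 45, 46, 55, 62, 65, 68]:

lo=0, hi=18, mid=9, arr[mid]=34 -> 34 > 18, search left half
lo=0, hi=8, mid=4, arr[mid]=24 -> 24 > 18, search left half
lo=0, hi=3, mid=1, arr[mid]=17 -> 17 < 18, search right half
lo=2, hi=3, mid=2, arr[mid]=18 -> Found target at index 2!

Binary search finds 18 at index 2 after 4 comparisons. The search repeatedly halves the search space by comparing with the middle element.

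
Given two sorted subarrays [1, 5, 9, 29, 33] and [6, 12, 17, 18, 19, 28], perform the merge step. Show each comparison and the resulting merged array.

Merging process:

Compare 1 vs 6: take 1 from left. Merged: [1]
Compare 5 vs 6: take 5 from left. Merged: [1, 5]
Compare 9 vs 6: take 6 from right. Merged: [1, 5, 6]
Compare 9 vs 12: take 9 from left. Merged: [1, 5, 6, 9]
Compare 29 vs 12: take 12 from right. Merged: [1, 5, 6, 9, 12]
Compare 29 vs 17: take 17 from right. Merged: [1, 5, 6, 9, 12, 17]
Compare 29 vs 18: take 18 from right. Merged: [1, 5, 6, 9, 12, 17, 18]
Compare 29 vs 19: take 19 from right. Merged: [1, 5, 6, 9, 12, 17, 18, 19]
Compare 29 vs 28: take 28 from right. Merged: [1, 5, 6, 9, 12, 17, 18, 19, 28]
Append remaining from left: [29, 33]. Merged: [1, 5, 6, 9, 12, 17, 18, 19, 28, 29, 33]

Final merged array: [1, 5, 6, 9, 12, 17, 18, 19, 28, 29, 33]
Total comparisons: 9

The merged array is [1, 5, 6, 9, 12, 17, 18, 19, 28, 29, 33], requiring 9 comparisons. The merge step runs in O(n) time where n is the total number of elements.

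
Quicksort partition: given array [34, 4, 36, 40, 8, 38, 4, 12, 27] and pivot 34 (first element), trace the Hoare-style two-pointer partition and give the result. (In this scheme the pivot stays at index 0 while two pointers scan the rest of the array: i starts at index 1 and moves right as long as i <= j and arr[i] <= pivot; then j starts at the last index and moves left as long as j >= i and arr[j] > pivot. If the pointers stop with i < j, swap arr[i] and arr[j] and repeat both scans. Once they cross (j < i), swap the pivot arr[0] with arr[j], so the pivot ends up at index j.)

Hoare-style two-pointer partition with pivot = 34:

Initial array: [34, 4, 36, 40, 8, 38, 4, 12, 27]

Pointers start at i = 1, j = 8.
i stops at index 2 (arr[2]=36 > 34), j stops at index 8 (arr[8]=27 <= 34): swap arr[2] and arr[8], array becomes [34, 4, 27, 40, 8, 38, 4, 12, 36]
i stops at index 3 (arr[3]=40 > 34), j stops at index 7 (arr[7]=12 <= 34): swap arr[3] and arr[7], array becomes [34, 4, 27, 12, 8, 38, 4, 40, 36]
i stops at index 5 (arr[5]=38 > 34), j stops at index 6 (arr[6]=4 <= 34): swap arr[5] and arr[6], array becomes [34, 4, 27, 12, 8, 4, 38, 40, 36]
i ends at 6, j ends at 5: the pointers have crossed (j < i), so scanning stops.

Swap pivot arr[0] with arr[5] to place pivot at position 5: [4, 4, 27, 12, 8, 34, 38, 40, 36]
Pivot position: 5

After partitioning with pivot 34, the array becomes [4, 4, 27, 12, 8, 34, 38, 40, 36]. The pivot is placed at index 5. All elements to the left of the pivot are <= 34, and all elements to the right are > 34.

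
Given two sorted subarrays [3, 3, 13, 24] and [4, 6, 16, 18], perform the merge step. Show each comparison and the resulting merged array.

Merging process:

Compare 3 vs 4: take 3 from left. Merged: [3]
Compare 3 vs 4: take 3 from left. Merged: [3, 3]
Compare 13 vs 4: take 4 from right. Merged: [3, 3, 4]
Compare 13 vs 6: take 6 from right. Merged: [3, 3, 4, 6]
Compare 13 vs 16: take 13 from left. Merged: [3, 3, 4, 6, 13]
Compare 24 vs 16: take 16 from right. Merged: [3, 3, 4, 6, 13, 16]
Compare 24 vs 18: take 18 from right. Merged: [3, 3, 4, 6, 13, 16, 18]
Append remaining from left: [24]. Merged: [3, 3, 4, 6, 13, 16, 18, 24]

Final merged array: [3, 3, 4, 6, 13, 16, 18, 24]
Total comparisons: 7

The merged array is [3, 3, 4, 6, 13, 16, 18, 24], requiring 7 comparisons. The merge step runs in O(n) time where n is the total number of elements.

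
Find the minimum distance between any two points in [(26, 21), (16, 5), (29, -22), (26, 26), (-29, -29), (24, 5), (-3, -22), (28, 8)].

Computing all pairwise distances among 8 points:

d((26, 21), (16, 5)) = 18.868
d((26, 21), (29, -22)) = 43.1045
d((26, 21), (26, 26)) = 5.0 <-- minimum
d((26, 21), (-29, -29)) = 74.3303
d((26, 21), (24, 5)) = 16.1245
d((26, 21), (-3, -22)) = 51.8652
d((26, 21), (28, 8)) = 13.1529
d((16, 5), (29, -22)) = 29.9666
d((16, 5), (26, 26)) = 23.2594
d((16, 5), (-29, -29)) = 56.4004
d((16, 5), (24, 5)) = 8.0
d((16, 5), (-3, -22)) = 33.0151
d((16, 5), (28, 8)) = 12.3693
d((29, -22), (26, 26)) = 48.0937
d((29, -22), (-29, -29)) = 58.4209
d((29, -22), (24, 5)) = 27.4591
d((29, -22), (-3, -22)) = 32.0
d((29, -22), (28, 8)) = 30.0167
d((26, 26), (-29, -29)) = 77.7817
d((26, 26), (24, 5)) = 21.095
d((26, 26), (-3, -22)) = 56.0803
d((26, 26), (28, 8)) = 18.1108
d((-29, -29), (24, 5)) = 62.9682
d((-29, -29), (-3, -22)) = 26.9258
d((-29, -29), (28, 8)) = 67.9559
d((24, 5), (-3, -22)) = 38.1838
d((24, 5), (28, 8)) = 5.0 <-- minimum
d((-3, -22), (28, 8)) = 43.1393

Minimum distance: 5.0 (tie among 2 pairs: (26, 21) and (26, 26); (24, 5) and (28, 8))

The minimum Euclidean distance is 5.0. There is a tie: 2 pairs achieve this minimum — (26, 21) and (26, 26); (24, 5) and (28, 8). Any of these is a valid closest pair. For 8 points, brute-force pairwise comparison is shown above. For large n, the divide-and-conquer algorithm (sort by x, recurse on halves, check the dividing strip) achieves O(n log n).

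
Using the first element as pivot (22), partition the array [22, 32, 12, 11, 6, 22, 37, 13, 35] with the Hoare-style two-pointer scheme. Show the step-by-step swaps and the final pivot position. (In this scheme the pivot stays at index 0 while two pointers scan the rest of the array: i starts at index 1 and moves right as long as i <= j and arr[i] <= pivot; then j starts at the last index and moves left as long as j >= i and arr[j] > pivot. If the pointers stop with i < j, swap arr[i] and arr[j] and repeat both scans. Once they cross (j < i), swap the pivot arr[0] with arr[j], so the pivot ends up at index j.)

Hoare-style two-pointer partition with pivot = 22:

Initial array: [22, 32, 12, 11, 6, 22, 37, 13, 35]

Pointers start at i = 1, j = 8.
i stops at index 1 (arr[1]=32 > 22), j stops at index 7 (arr[7]=13 <= 22): swap arr[1] and arr[7], array becomes [22, 13, 12, 11, 6, 22, 37, 32, 35]
i ends at 6, j ends at 5: the pointers have crossed (j < i), so scanning stops.

Swap pivot arr[0] with arr[5] to place pivot at position 5: [22, 13, 12, 11, 6, 22, 37, 32, 35]
Pivot position: 5

After partitioning with pivot 22, the array becomes [22, 13, 12, 11, 6, 22, 37, 32, 35]. The pivot is placed at index 5. All elements to the left of the pivot are <= 22, and all elements to the right are > 22.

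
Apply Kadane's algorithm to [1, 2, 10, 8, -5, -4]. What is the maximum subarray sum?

Using Kadane's algorithm on [1, 2, 10, 8, -5, -4]:

Scanning through the array:
Position 1 (value 2): max_ending_here = 3, max_so_far = 3
Position 2 (value 10): max_ending_here = 13, max_so_far = 13
Position 3 (value 8): max_ending_here = 21, max_so_far = 21
Position 4 (value -5): max_ending_here = 16, max_so_far = 21
Position 5 (value -4): max_ending_here = 12, max_so_far = 21

Maximum subarray: [1, 2, 10, 8]
Maximum sum: 21

The maximum subarray is [1, 2, 10, 8] with sum 21. This subarray runs from index 0 to index 3.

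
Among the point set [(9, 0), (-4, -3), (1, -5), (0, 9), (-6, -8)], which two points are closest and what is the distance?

Computing all pairwise distances among 5 points:

d((9, 0), (-4, -3)) = 13.3417
d((9, 0), (1, -5)) = 9.434
d((9, 0), (0, 9)) = 12.7279
d((9, 0), (-6, -8)) = 17.0
d((-4, -3), (1, -5)) = 5.3852 <-- minimum
d((-4, -3), (0, 9)) = 12.6491
d((-4, -3), (-6, -8)) = 5.3852 <-- minimum
d((1, -5), (0, 9)) = 14.0357
d((1, -5), (-6, -8)) = 7.6158
d((0, 9), (-6, -8)) = 18.0278

Minimum distance: 5.3852 (tie among 2 pairs: (-4, -3) and (1, -5); (-4, -3) and (-6, -8))

The minimum Euclidean distance is 5.3852. There is a tie: 2 pairs achieve this minimum — (-4, -3) and (1, -5); (-4, -3) and (-6, -8). Any of these is a valid closest pair. For 5 points, brute-force pairwise comparison is shown above. For large n, the divide-and-conquer algorithm (sort by x, recurse on halves, check the dividing strip) achieves O(n log n).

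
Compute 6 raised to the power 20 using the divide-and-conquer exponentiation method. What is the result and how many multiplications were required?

Computing 6^20 by squaring (build up from 6^1; each line after the first costs one multiplication):

6^1 = 6
6^2 = (6^1)^2 = 6^2 = 36
6^4 = (6^2)^2 = 36^2 = 1296
6^5 = 6 * 6^4 = 6 * 1296 = 7776
6^10 = (6^5)^2 = 7776^2 = 60466176
6^20 = (6^10)^2 = 60466176^2 = 3656158440062976

Result: 3656158440062976
Multiplications needed: 5 (5 lines after 6^1)

6^20 = 3656158440062976. Using exponentiation by squaring, this requires 5 multiplications. The key idea: if the exponent is even, square the half-power; if odd, multiply by the base once.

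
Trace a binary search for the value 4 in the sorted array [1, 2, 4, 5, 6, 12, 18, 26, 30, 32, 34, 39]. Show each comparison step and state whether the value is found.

Binary search for 4 in [1, 2, 4, 5, 6, 12, 18, 26, 30, 32, 34, 39]:

lo=0, hi=11, mid=5, arr[mid]=12 -> 12 > 4, search left half
lo=0, hi=4, mid=2, arr[mid]=4 -> Found target at index 2!

Binary search finds 4 at index 2 after 2 comparisons. The search repeatedly halves the search space by comparing with the middle element.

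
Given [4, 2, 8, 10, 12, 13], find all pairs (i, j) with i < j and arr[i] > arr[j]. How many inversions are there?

Finding inversions in [4, 2, 8, 10, 12, 13]:

(0, 1): arr[0]=4 > arr[1]=2

Total inversions: 1

The array has 1 inversion(s): (0,1). Each pair (i,j) satisfies i < j and arr[i] > arr[j].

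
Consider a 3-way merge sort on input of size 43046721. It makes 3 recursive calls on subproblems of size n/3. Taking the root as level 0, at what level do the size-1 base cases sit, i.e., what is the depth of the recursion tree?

For divide and conquer with division factor 3:

Problem sizes at each level:
Level 0: 43046721
Level 1: 14348907
Level 2: 4782969
Level 3: 1594323
Level 4: 531441
Level 5: 177147
Level 6: 59049
Level 7: 19683
Level 8: 6561
Level 9: 2187
Level 10: 729
Level 11: 243
Level 12: 81
Level 13: 27
Level 14: 9
Level 15: 3
Level 16: 1

The root is level 0 and the size-1 base case is level 16 (the tree spans levels 0 through 16, i.e. 17 levels counting the root), so the depth is the number of divisions: log_3(43046721) = 16

The recursion tree depth is log_3(43046721) = 16. At each level, the problem size is divided by 3, so it takes 16 divisions to reduce to a base case of size 1. The algorithm makes 3 recursive calls at each level.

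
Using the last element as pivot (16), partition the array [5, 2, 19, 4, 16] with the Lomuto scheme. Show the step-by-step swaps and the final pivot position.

Lomuto partition with pivot = 16:

Initial array: [5, 2, 19, 4, 16]

arr[0]=5 <= 16: swap with position 0, array becomes [5, 2, 19, 4, 16]
arr[1]=2 <= 16: swap with position 1, array becomes [5, 2, 19, 4, 16]
arr[2]=19 > 16: no swap
arr[3]=4 <= 16: swap with position 2, array becomes [5, 2, 4, 19, 16]

Place pivot at position 3: [5, 2, 4, 16, 19]
Pivot position: 3

After partitioning with pivot 16, the array becomes [5, 2, 4, 16, 19]. The pivot is placed at index 3. All elements to the left of the pivot are <= 16, and all elements to the right are > 16.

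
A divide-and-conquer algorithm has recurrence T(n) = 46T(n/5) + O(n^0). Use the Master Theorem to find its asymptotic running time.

Master Theorem for T(n) = 46T(n/5) + O(n^0):

a = 46, b = 5, c = 0
log_b(a) = log_5(46) = 2.3789

Case 1: c = 0 < log_5(46) = 2.3789
T(n) = O(n^(log_5 46))

For T(n) = 46T(n/5) + O(n^0): log_5(46) = 2.3789. This is Case 1 of the Master Theorem (c < log_b(a), work dominated by leaves), giving O(n^(log_5 46)).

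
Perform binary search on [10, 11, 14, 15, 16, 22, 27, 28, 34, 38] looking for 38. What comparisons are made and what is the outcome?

Binary search for 38 in [10, 11, 14, 15, 16, 22, 27, 28, 34, 38]:

lo=0, hi=9, mid=4, arr[mid]=16 -> 16 < 38, search right half
lo=5, hi=9, mid=7, arr[mid]=28 -> 28 < 38, search right half
lo=8, hi=9, mid=8, arr[mid]=34 -> 34 < 38, search right half
lo=9, hi=9, mid=9, arr[mid]=38 -> Found target at index 9!

Binary search finds 38 at index 9 after 4 comparisons. The search repeatedly halves the search space by comparing with the middle element.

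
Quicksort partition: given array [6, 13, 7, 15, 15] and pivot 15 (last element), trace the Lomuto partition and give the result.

Lomuto partition with pivot = 15:

Initial array: [6, 13, 7, 15, 15]

arr[0]=6 <= 15: swap with position 0, array becomes [6, 13, 7, 15, 15]
arr[1]=13 <= 15: swap with position 1, array becomes [6, 13, 7, 15, 15]
arr[2]=7 <= 15: swap with position 2, array becomes [6, 13, 7, 15, 15]
arr[3]=15 <= 15: swap with position 3, array becomes [6, 13, 7, 15, 15]

Place pivot at position 4: [6, 13, 7, 15, 15]
Pivot position: 4

After partitioning with pivot 15, the array becomes [6, 13, 7, 15, 15]. The pivot is placed at index 4. All elements to the left of the pivot are <= 15, and all elements to the right are > 15.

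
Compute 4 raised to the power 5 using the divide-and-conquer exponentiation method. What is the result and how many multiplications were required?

Computing 4^5 by squaring (build up from 4^1; each line after the first costs one multiplication):

4^1 = 4
4^2 = (4^1)^2 = 4^2 = 16
4^4 = (4^2)^2 = 16^2 = 256
4^5 = 4 * 4^4 = 4 * 256 = 1024

Result: 1024
Multiplications needed: 3 (3 lines after 4^1)

4^5 = 1024. Using exponentiation by squaring, this requires 3 multiplications. The key idea: if the exponent is even, square the half-power; if odd, multiply by the base once.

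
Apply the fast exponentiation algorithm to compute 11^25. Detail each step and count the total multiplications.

Computing 11^25 by squaring (build up from 11^1; each line after the first costs one multiplication):

11^1 = 11
11^2 = (11^1)^2 = 11^2 = 121
11^3 = 11 * 11^2 = 11 * 121 = 1331
11^6 = (11^3)^2 = 1331^2 = 1771561
11^12 = (11^6)^2 = 1771561^2 = 3138428376721
11^24 = (11^12)^2 = 3138428376721^2 = 9849732675807611094711841
11^25 = 11 * 11^24 = 11 * 9849732675807611094711841 = 108347059433883722041830251

Result: 108347059433883722041830251
Multiplications needed: 6 (6 lines after 11^1)

11^25 = 108347059433883722041830251. Using exponentiation by squaring, this requires 6 multiplications. The key idea: if the exponent is even, square the half-power; if odd, multiply by the base once.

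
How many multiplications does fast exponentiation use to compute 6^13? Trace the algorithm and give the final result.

Computing 6^13 by squaring (build up from 6^1; each line after the first costs one multiplication):

6^1 = 6
6^2 = (6^1)^2 = 6^2 = 36
6^3 = 6 * 6^2 = 6 * 36 = 216
6^6 = (6^3)^2 = 216^2 = 46656
6^12 = (6^6)^2 = 46656^2 = 2176782336
6^13 = 6 * 6^12 = 6 * 2176782336 = 13060694016

Result: 13060694016
Multiplications needed: 5 (5 lines after 6^1)

6^13 = 13060694016. Using exponentiation by squaring, this requires 5 multiplications. The key idea: if the exponent is even, square the half-power; if odd, multiply by the base once.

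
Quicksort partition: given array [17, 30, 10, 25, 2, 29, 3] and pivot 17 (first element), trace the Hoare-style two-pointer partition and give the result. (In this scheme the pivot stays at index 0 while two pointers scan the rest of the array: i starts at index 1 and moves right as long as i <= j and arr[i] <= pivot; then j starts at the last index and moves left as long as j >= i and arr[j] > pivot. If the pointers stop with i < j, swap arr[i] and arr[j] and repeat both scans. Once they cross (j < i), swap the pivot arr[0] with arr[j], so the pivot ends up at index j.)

Hoare-style two-pointer partition with pivot = 17:

Initial array: [17, 30, 10, 25, 2, 29, 3]

Pointers start at i = 1, j = 6.
i stops at index 1 (arr[1]=30 > 17), j stops at index 6 (arr[6]=3 <= 17): swap arr[1] and arr[6], array becomes [17, 3, 10, 25, 2, 29, 30]
i stops at index 3 (arr[3]=25 > 17), j stops at index 4 (arr[4]=2 <= 17): swap arr[3] and arr[4], array becomes [17, 3, 10, 2, 25, 29, 30]
i ends at 4, j ends at 3: the pointers have crossed (j < i), so scanning stops.

Swap pivot arr[0] with arr[3] to place pivot at position 3: [2, 3, 10, 17, 25, 29, 30]
Pivot position: 3

After partitioning with pivot 17, the array becomes [2, 3, 10, 17, 25, 29, 30]. The pivot is placed at index 3. All elements to the left of the pivot are <= 17, and all elements to the right are > 17.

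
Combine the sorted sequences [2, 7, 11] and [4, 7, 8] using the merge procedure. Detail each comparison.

Merging process:

Compare 2 vs 4: take 2 from left. Merged: [2]
Compare 7 vs 4: take 4 from right. Merged: [2, 4]
Compare 7 vs 7: take 7 from left. Merged: [2, 4, 7]
Compare 11 vs 7: take 7 from right. Merged: [2, 4, 7, 7]
Compare 11 vs 8: take 8 from right. Merged: [2, 4, 7, 7, 8]
Append remaining from left: [11]. Merged: [2, 4, 7, 7, 8, 11]

Final merged array: [2, 4, 7, 7, 8, 11]
Total comparisons: 5

The merged array is [2, 4, 7, 7, 8, 11], requiring 5 comparisons. The merge step runs in O(n) time where n is the total number of elements.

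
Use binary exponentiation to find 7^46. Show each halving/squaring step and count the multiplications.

Computing 7^46 by squaring (build up from 7^1; each line after the first costs one multiplication):

7^1 = 7
7^2 = (7^1)^2 = 7^2 = 49
7^4 = (7^2)^2 = 49^2 = 2401
7^5 = 7 * 7^4 = 7 * 2401 = 16807
7^10 = (7^5)^2 = 16807^2 = 282475249
7^11 = 7 * 7^10 = 7 * 282475249 = 1977326743
7^22 = (7^11)^2 = 1977326743^2 = 3909821048582988049
7^23 = 7 * 7^22 = 7 * 3909821048582988049 = 27368747340080916343
7^46 = (7^23)^2 = 27368747340080916343^2 = 749048330965186233494494102694564493649

Result: 749048330965186233494494102694564493649
Multiplications needed: 8 (8 lines after 7^1)

7^46 = 749048330965186233494494102694564493649. Using exponentiation by squaring, this requires 8 multiplications. The key idea: if the exponent is even, square the half-power; if odd, multiply by the base once.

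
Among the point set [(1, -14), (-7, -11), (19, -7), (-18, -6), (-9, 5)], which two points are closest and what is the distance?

Computing all pairwise distances among 5 points:

d((1, -14), (-7, -11)) = 8.544 <-- minimum
d((1, -14), (19, -7)) = 19.3132
d((1, -14), (-18, -6)) = 20.6155
d((1, -14), (-9, 5)) = 21.4709
d((-7, -11), (19, -7)) = 26.3059
d((-7, -11), (-18, -6)) = 12.083
d((-7, -11), (-9, 5)) = 16.1245
d((19, -7), (-18, -6)) = 37.0135
d((19, -7), (-9, 5)) = 30.4631
d((-18, -6), (-9, 5)) = 14.2127

Closest pair: (1, -14) and (-7, -11) with distance 8.544

The closest pair is (1, -14) and (-7, -11) with Euclidean distance 8.544. For 5 points, brute-force pairwise comparison is shown above. For large n, the divide-and-conquer algorithm (sort by x, recurse on halves, check the dividing strip) achieves O(n log n).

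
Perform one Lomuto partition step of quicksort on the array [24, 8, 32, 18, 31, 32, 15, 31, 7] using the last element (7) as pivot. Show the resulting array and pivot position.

Lomuto partition with pivot = 7:

Initial array: [24, 8, 32, 18, 31, 32, 15, 31, 7]

arr[0]=24 > 7: no swap
arr[1]=8 > 7: no swap
arr[2]=32 > 7: no swap
arr[3]=18 > 7: no swap
arr[4]=31 > 7: no swap
arr[5]=32 > 7: no swap
arr[6]=15 > 7: no swap
arr[7]=31 > 7: no swap

Place pivot at position 0: [7, 8, 32, 18, 31, 32, 15, 31, 24]
Pivot position: 0

After partitioning with pivot 7, the array becomes [7, 8, 32, 18, 31, 32, 15, 31, 24]. The pivot is placed at index 0. All elements to the left of the pivot are <= 7, and all elements to the right are > 7.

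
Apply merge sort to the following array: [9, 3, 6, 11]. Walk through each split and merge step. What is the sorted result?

Merge sort trace:

Split: [9, 3, 6, 11] -> [9, 3] and [6, 11]
  Split: [9, 3] -> [9] and [3]
  Merge: [9] + [3] -> [3, 9]
  Split: [6, 11] -> [6] and [11]
  Merge: [6] + [11] -> [6, 11]
Merge: [3, 9] + [6, 11] -> [3, 6, 9, 11]

Final sorted array: [3, 6, 9, 11]

The merge sort proceeds by recursively splitting the array and merging sorted halves.
After all merges, the sorted array is [3, 6, 9, 11].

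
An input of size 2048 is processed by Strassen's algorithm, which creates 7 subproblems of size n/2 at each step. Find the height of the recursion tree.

For divide and conquer with division factor 2:

Problem sizes at each level:
Level 0: 2048
Level 1: 1024
Level 2: 512
Level 3: 256
Level 4: 128
Level 5: 64
Level 6: 32
Level 7: 16
Level 8: 8
Level 9: 4
Level 10: 2
Level 11: 1

The root is level 0 and the size-1 base case is level 11 (the tree spans levels 0 through 11, i.e. 12 levels counting the root), so the depth is the number of divisions: log_2(2048) = 11

The recursion tree depth is log_2(2048) = 11. At each level, the problem size is divided by 2, so it takes 11 divisions to reduce to a base case of size 1. The algorithm makes 7 recursive calls at each level.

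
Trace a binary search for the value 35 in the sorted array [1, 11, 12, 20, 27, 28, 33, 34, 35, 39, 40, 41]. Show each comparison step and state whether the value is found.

Binary search for 35 in [1, 11, 12, 20, 27, 28, 33, 34, 35, 39, 40, 41]:

lo=0, hi=11, mid=5, arr[mid]=28 -> 28 < 35, search right half
lo=6, hi=11, mid=8, arr[mid]=35 -> Found target at index 8!

Binary search finds 35 at index 8 after 2 comparisons. The search repeatedly halves the search space by comparing with the middle element.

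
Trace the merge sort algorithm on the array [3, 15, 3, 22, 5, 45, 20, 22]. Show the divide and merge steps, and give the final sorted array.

Merge sort trace:

Split: [3, 15, 3, 22, 5, 45, 20, 22] -> [3, 15, 3, 22] and [5, 45, 20, 22]
  Split: [3, 15, 3, 22] -> [3, 15] and [3, 22]
    Split: [3, 15] -> [3] and [15]
    Merge: [3] + [15] -> [3, 15]
    Split: [3, 22] -> [3] and [22]
    Merge: [3] + [22] -> [3, 22]
  Merge: [3, 15] + [3, 22] -> [3, 3, 15, 22]
  Split: [5, 45, 20, 22] -> [5, 45] and [20, 22]
    Split: [5, 45] -> [5] and [45]
    Merge: [5] + [45] -> [5, 45]
    Split: [20, 22] -> [20] and [22]
    Merge: [20] + [22] -> [20, 22]
  Merge: [5, 45] + [20, 22] -> [5, 20, 22, 45]
Merge: [3, 3, 15, 22] + [5, 20, 22, 45] -> [3, 3, 5, 15, 20, 22, 22, 45]

Final sorted array: [3, 3, 5, 15, 20, 22, 22, 45]

The merge sort proceeds by recursively splitting the array and merging sorted halves.
After all merges, the sorted array is [3, 3, 5, 15, 20, 22, 22, 45].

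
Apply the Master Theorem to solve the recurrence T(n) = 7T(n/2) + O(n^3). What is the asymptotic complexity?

Master Theorem for T(n) = 7T(n/2) + O(n^3):

a = 7, b = 2, c = 3
log_b(a) = log_2(7) = 2.8074

Case 3: c = 3 > log_2(7) = 2.8074
T(n) = O(n^3) = O(n^3)

For T(n) = 7T(n/2) + O(n^3): log_2(7) = 2.8074. This is Case 3 of the Master Theorem (c > log_b(a), work dominated by root), giving O(n^3).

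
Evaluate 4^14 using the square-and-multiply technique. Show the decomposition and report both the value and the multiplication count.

Computing 4^14 by squaring (build up from 4^1; each line after the first costs one multiplication):

4^1 = 4
4^2 = (4^1)^2 = 4^2 = 16
4^3 = 4 * 4^2 = 4 * 16 = 64
4^6 = (4^3)^2 = 64^2 = 4096
4^7 = 4 * 4^6 = 4 * 4096 = 16384
4^14 = (4^7)^2 = 16384^2 = 268435456

Result: 268435456
Multiplications needed: 5 (5 lines after 4^1)

4^14 = 268435456. Using exponentiation by squaring, this requires 5 multiplications. The key idea: if the exponent is even, square the half-power; if odd, multiply by the base once.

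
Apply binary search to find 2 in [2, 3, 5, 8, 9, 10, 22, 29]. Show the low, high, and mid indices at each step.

Binary search for 2 in [2, 3, 5, 8, 9, 10, 22, 29]:

lo=0, hi=7, mid=3, arr[mid]=8 -> 8 > 2, search left half
lo=0, hi=2, mid=1, arr[mid]=3 -> 3 > 2, search left half
lo=0, hi=0, mid=0, arr[mid]=2 -> Found target at index 0!

Binary search finds 2 at index 0 after 3 comparisons. The search repeatedly halves the search space by comparing with the middle element.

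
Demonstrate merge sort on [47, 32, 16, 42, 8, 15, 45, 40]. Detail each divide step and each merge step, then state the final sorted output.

Merge sort trace:

Split: [47, 32, 16, 42, 8, 15, 45, 40] -> [47, 32, 16, 42] and [8, 15, 45, 40]
  Split: [47, 32, 16, 42] -> [47, 32] and [16, 42]
    Split: [47, 32] -> [47] and [32]
    Merge: [47] + [32] -> [32, 47]
    Split: [16, 42] -> [16] and [42]
    Merge: [16] + [42] -> [16, 42]
  Merge: [32, 47] + [16, 42] -> [16, 32, 42, 47]
  Split: [8, 15, 45, 40] -> [8, 15] and [45, 40]
    Split: [8, 15] -> [8] and [15]
    Merge: [8] + [15] -> [8, 15]
    Split: [45, 40] -> [45] and [40]
    Merge: [45] + [40] -> [40, 45]
  Merge: [8, 15] + [40, 45] -> [8, 15, 40, 45]
Merge: [16, 32, 42, 47] + [8, 15, 40, 45] -> [8, 15, 16, 32, 40, 42, 45, 47]

Final sorted array: [8, 15, 16, 32, 40, 42, 45, 47]

The merge sort proceeds by recursively splitting the array and merging sorted halves.
After all merges, the sorted array is [8, 15, 16, 32, 40, 42, 45, 47].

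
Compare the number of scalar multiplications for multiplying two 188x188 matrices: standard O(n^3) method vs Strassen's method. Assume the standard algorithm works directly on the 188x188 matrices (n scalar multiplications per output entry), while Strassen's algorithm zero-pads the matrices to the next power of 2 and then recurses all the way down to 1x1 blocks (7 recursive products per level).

Matrix multiplication for 188x188 matrices:

Strassen's algorithm requires power-of-2 dimensions. Pad 188x188 to 256x256 (next power of 2).

Standard algorithm: 188^3 = 6644672 multiplications
Strassen's algorithm: 7^(log2(256)) = 7^8 = 5764801 multiplications
Savings: 6644672 - 5764801 = 879871 multiplications

Standard: 6644672 multiplications (188^3). Strassen: 5764801 multiplications (7^8, after padding to 256x256). Strassen reduces 8 recursive multiplications to 7 at each level.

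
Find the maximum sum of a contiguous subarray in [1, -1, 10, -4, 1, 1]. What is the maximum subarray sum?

Using Kadane's algorithm on [1, -1, 10, -4, 1, 1]:

Scanning through the array:
Position 1 (value -1): max_ending_here = 0, max_so_far = 1
Position 2 (value 10): max_ending_here = 10, max_so_far = 10
Position 3 (value -4): max_ending_here = 6, max_so_far = 10
Position 4 (value 1): max_ending_here = 7, max_so_far = 10
Position 5 (value 1): max_ending_here = 8, max_so_far = 10

Maximum subarray: [1, -1, 10]
Maximum sum: 10

The maximum subarray is [1, -1, 10] with sum 10. This subarray runs from index 0 to index 2.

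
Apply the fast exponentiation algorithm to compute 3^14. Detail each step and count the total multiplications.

Computing 3^14 by squaring (build up from 3^1; each line after the first costs one multiplication):

3^1 = 3
3^2 = (3^1)^2 = 3^2 = 9
3^3 = 3 * 3^2 = 3 * 9 = 27
3^6 = (3^3)^2 = 27^2 = 729
3^7 = 3 * 3^6 = 3 * 729 = 2187
3^14 = (3^7)^2 = 2187^2 = 4782969

Result: 4782969
Multiplications needed: 5 (5 lines after 3^1)

3^14 = 4782969. Using exponentiation by squaring, this requires 5 multiplications. The key idea: if the exponent is even, square the half-power; if odd, multiply by the base once.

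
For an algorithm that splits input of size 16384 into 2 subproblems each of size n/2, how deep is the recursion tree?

For divide and conquer with division factor 2:

Problem sizes at each level:
Level 0: 16384
Level 1: 8192
Level 2: 4096
Level 3: 2048
Level 4: 1024
Level 5: 512
Level 6: 256
Level 7: 128
Level 8: 64
Level 9: 32
Level 10: 16
Level 11: 8
Level 12: 4
Level 13: 2
Level 14: 1

The root is level 0 and the size-1 base case is level 14 (the tree spans levels 0 through 14, i.e. 15 levels counting the root), so the depth is the number of divisions: log_2(16384) = 14

The recursion tree depth is log_2(16384) = 14. At each level, the problem size is divided by 2, so it takes 14 divisions to reduce to a base case of size 1. The algorithm makes 2 recursive calls at each level.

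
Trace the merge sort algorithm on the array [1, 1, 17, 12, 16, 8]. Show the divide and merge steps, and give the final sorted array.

Merge sort trace:

Split: [1, 1, 17, 12, 16, 8] -> [1, 1, 17] and [12, 16, 8]
  Split: [1, 1, 17] -> [1] and [1, 17]
    Split: [1, 17] -> [1] and [17]
    Merge: [1] + [17] -> [1, 17]
  Merge: [1] + [1, 17] -> [1, 1, 17]
  Split: [12, 16, 8] -> [12] and [16, 8]
    Split: [16, 8] -> [16] and [8]
    Merge: [16] + [8] -> [8, 16]
  Merge: [12] + [8, 16] -> [8, 12, 16]
Merge: [1, 1, 17] + [8, 12, 16] -> [1, 1, 8, 12, 16, 17]

Final sorted array: [1, 1, 8, 12, 16, 17]

The merge sort proceeds by recursively splitting the array and merging sorted halves.
After all merges, the sorted array is [1, 1, 8, 12, 16, 17].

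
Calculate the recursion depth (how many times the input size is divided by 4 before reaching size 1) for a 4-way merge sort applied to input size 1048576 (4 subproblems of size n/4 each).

For divide and conquer with division factor 4:

Problem sizes at each level:
Level 0: 1048576
Level 1: 262144
Level 2: 65536
Level 3: 16384
Level 4: 4096
Level 5: 1024
Level 6: 256
Level 7: 64
Level 8: 16
Level 9: 4
Level 10: 1

The root is level 0 and the size-1 base case is level 10 (the tree spans levels 0 through 10, i.e. 11 levels counting the root), so the depth is the number of divisions: log_4(1048576) = 10

The recursion tree depth is log_4(1048576) = 10. At each level, the problem size is divided by 4, so it takes 10 divisions to reduce to a base case of size 1. The algorithm makes 4 recursive calls at each level.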